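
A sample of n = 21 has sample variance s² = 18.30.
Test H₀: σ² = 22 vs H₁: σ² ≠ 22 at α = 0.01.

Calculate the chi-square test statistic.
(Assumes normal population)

Answer: χ² = 16.6364, fail to reject H₀

Derivation:
df = n - 1 = 20
χ² = (n-1)s²/σ₀² = 20×18.30/22 = 16.6364
Critical values: χ²_{0.995,20} = 7.434, χ²_{0.005,20} = 39.997
Rejection region: χ² < 7.434 or χ² > 39.997
Decision: fail to reject H₀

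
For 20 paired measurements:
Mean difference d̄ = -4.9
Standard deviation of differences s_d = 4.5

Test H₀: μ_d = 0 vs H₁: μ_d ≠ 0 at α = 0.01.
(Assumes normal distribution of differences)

df = n - 1 = 19
SE = s_d/√n = 4.5/√20 = 1.0062
t = d̄/SE = -4.9/1.0062 = -4.8698
Critical value: t_{0.005,19} = ±2.861
p-value ≈ 0.0001
Decision: reject H₀

Answer: t = -4.8698, reject H₀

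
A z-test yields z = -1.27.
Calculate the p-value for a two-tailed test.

Answer: p-value ≈ 0.2041

Derivation:
For z = -1.27:
p = 2×P(Z > |-1.27|) = 2×(1 - Φ(1.27)) = 0.2041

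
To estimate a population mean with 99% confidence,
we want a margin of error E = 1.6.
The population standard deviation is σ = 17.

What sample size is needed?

z_0.005 = 2.576
n = (z×σ/E)² = (2.576×17/1.6)²
n = 749.1169
Round up: n = 750

Answer: n = 750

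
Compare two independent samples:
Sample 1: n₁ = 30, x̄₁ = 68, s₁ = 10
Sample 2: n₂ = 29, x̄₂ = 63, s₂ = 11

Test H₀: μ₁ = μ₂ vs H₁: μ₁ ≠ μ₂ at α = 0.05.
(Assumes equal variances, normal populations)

Pooled variance: s²_p = [29×10² + 28×11²]/(57) = 110.3158
s_p = 10.5031
SE = s_p×√(1/n₁ + 1/n₂) = 10.5031×√(1/30 + 1/29) = 2.7352
t = (x̄₁ - x̄₂)/SE = (68 - 63)/2.7352 = 1.8280
df = 57, t-critical = ±2.002
Decision: fail to reject H₀

Answer: t = 1.8280, fail to reject H₀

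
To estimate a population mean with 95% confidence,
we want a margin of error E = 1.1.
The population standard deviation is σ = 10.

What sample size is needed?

z_0.025 = 1.960
n = (z×σ/E)² = (1.960×10/1.1)²
n = 317.4876
Round up: n = 318

Answer: n = 318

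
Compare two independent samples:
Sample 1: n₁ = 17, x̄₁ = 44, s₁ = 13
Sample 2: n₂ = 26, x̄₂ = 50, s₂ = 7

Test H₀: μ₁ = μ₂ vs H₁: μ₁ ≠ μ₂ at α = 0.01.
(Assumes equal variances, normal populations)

Answer: t = -1.9651, fail to reject H₀

Derivation:
Pooled variance: s²_p = [16×13² + 25×7²]/(41) = 95.8293
s_p = 9.7892
SE = s_p×√(1/n₁ + 1/n₂) = 9.7892×√(1/17 + 1/26) = 3.0533
t = (x̄₁ - x̄₂)/SE = (44 - 50)/3.0533 = -1.9651
df = 41, t-critical = ±2.701
Decision: fail to reject H₀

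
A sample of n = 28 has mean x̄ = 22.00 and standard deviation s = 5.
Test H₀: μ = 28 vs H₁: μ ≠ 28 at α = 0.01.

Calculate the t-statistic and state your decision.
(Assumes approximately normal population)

Answer: t = -6.3499, reject H₀

Derivation:
df = n - 1 = 27
SE = s/√n = 5/√28 = 0.9449
t = (x̄ - μ₀)/SE = (22.00 - 28)/0.9449 = -6.3499
Critical value: t_{0.005,27} = ±2.771
p-value < 0.0001
Decision: reject H₀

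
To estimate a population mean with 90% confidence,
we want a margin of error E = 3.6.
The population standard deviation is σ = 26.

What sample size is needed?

Answer: n = 142

Derivation:
z_0.05 = 1.645
n = (z×σ/E)² = (1.645×26/3.6)²
n = 141.1476
Round up: n = 142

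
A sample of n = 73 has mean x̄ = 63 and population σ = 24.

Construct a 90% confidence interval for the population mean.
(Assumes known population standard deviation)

Answer: (58.3792, 67.6208)

Derivation:
Confidence level: 90%, α = 0.1
z_0.05 = 1.645
SE = σ/√n = 24/√73 = 2.8090
Margin of error = 1.645 × 2.8090 = 4.6208
CI: x̄ ± margin = 63 ± 4.6208
CI: (58.3792, 67.6208)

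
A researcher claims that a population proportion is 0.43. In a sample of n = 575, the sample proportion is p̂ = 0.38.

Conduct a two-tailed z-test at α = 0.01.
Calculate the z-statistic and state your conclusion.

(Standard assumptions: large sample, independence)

H₀: p = 0.43, H₁: p ≠ 0.43
Standard error: SE = √(p₀(1-p₀)/n) = √(0.43×0.57/575) = 0.020646
z-statistic: z = (p̂ - p₀)/SE = (0.38 - 0.43)/0.020646 = -2.4218
Critical value: z_0.005 = ±2.576
p-value = 0.0154
Decision: fail to reject H₀ at α = 0.01

Answer: z = -2.4218, fail to reject H₀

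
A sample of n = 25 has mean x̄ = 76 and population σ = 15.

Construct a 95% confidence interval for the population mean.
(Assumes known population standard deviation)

Answer: (70.1200, 81.8800)

Derivation:
Confidence level: 95%, α = 0.05
z_0.025 = 1.960
SE = σ/√n = 15/√25 = 3.0000
Margin of error = 1.960 × 3.0000 = 5.8800
CI: x̄ ± margin = 76 ± 5.8800
CI: (70.1200, 81.8800)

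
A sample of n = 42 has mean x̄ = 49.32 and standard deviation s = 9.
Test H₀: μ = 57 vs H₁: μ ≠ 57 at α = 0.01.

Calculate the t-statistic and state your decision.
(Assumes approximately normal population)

df = n - 1 = 41
SE = s/√n = 9/√42 = 1.3887
t = (x̄ - μ₀)/SE = (49.32 - 57)/1.3887 = -5.5304
Critical value: t_{0.005,41} = ±2.701
p-value < 0.0001
Decision: reject H₀

Answer: t = -5.5304, reject H₀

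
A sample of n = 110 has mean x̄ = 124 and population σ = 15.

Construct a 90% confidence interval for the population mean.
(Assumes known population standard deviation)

Confidence level: 90%, α = 0.1
z_0.05 = 1.645
SE = σ/√n = 15/√110 = 1.4302
Margin of error = 1.645 × 1.4302 = 2.3527
CI: x̄ ± margin = 124 ± 2.3527
CI: (121.6473, 126.3527)

Answer: (121.6473, 126.3527)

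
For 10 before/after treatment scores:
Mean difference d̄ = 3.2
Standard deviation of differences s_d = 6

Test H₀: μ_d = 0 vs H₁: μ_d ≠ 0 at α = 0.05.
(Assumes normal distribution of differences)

df = n - 1 = 9
SE = s_d/√n = 6/√10 = 1.8974
t = d̄/SE = 3.2/1.8974 = 1.6865
Critical value: t_{0.025,9} = ±2.262
p-value ≈ 0.1260
Decision: fail to reject H₀

Answer: t = 1.6865, fail to reject H₀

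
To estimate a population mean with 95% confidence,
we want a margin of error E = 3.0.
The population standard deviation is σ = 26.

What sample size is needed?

Answer: n = 289

Derivation:
z_0.025 = 1.960
n = (z×σ/E)² = (1.960×26/3.0)²
n = 288.5468
Round up: n = 289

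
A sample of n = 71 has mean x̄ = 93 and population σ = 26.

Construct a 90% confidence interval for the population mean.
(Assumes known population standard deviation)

Confidence level: 90%, α = 0.1
z_0.05 = 1.645
SE = σ/√n = 26/√71 = 3.0856
Margin of error = 1.645 × 3.0856 = 5.0758
CI: x̄ ± margin = 93 ± 5.0758
CI: (87.9242, 98.0758)

Answer: (87.9242, 98.0758)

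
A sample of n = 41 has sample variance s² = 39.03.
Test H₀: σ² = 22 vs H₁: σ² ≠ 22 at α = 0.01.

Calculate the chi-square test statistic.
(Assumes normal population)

Answer: χ² = 70.9636, reject H₀

Derivation:
df = n - 1 = 40
χ² = (n-1)s²/σ₀² = 40×39.03/22 = 70.9636
Critical values: χ²_{0.995,40} = 20.707, χ²_{0.005,40} = 66.766
Rejection region: χ² < 20.707 or χ² > 66.766
Decision: reject H₀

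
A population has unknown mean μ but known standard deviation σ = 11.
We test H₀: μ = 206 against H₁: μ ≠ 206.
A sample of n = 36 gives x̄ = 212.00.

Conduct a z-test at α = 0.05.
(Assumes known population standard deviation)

Answer: z = 3.2728, reject H₀

Derivation:
Standard error: SE = σ/√n = 11/√36 = 1.8333
z-statistic: z = (x̄ - μ₀)/SE = (212.00 - 206)/1.8333 = 3.2728
Critical value: ±1.960
p-value = 0.0011
Decision: reject H₀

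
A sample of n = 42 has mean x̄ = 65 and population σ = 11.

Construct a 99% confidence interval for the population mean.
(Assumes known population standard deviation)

Answer: (60.6278, 69.3722)

Derivation:
Confidence level: 99%, α = 0.01
z_0.005 = 2.576
SE = σ/√n = 11/√42 = 1.6973
Margin of error = 2.576 × 1.6973 = 4.3722
CI: x̄ ± margin = 65 ± 4.3722
CI: (60.6278, 69.3722)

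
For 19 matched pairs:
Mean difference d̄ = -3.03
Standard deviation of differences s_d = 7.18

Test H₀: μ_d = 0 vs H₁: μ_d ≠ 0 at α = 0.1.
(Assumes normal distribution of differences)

df = n - 1 = 18
SE = s_d/√n = 7.18/√19 = 1.6472
t = d̄/SE = -3.03/1.6472 = -1.8395
Critical value: t_{0.05,18} = ±1.734
p-value ≈ 0.0824
Decision: reject H₀

Answer: t = -1.8395, reject H₀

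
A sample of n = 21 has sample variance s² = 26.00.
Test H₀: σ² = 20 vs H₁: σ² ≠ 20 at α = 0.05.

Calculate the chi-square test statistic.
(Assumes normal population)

df = n - 1 = 20
χ² = (n-1)s²/σ₀² = 20×26.00/20 = 26.0000
Critical values: χ²_{0.975,20} = 9.591, χ²_{0.025,20} = 34.170
Rejection region: χ² < 9.591 or χ² > 34.170
Decision: fail to reject H₀

Answer: χ² = 26.0000, fail to reject H₀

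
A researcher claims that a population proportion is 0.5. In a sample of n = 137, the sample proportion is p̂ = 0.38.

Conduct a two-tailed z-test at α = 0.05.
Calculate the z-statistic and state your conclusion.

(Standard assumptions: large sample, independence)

H₀: p = 0.5, H₁: p ≠ 0.5
Standard error: SE = √(p₀(1-p₀)/n) = √(0.5×0.5/137) = 0.042718
z-statistic: z = (p̂ - p₀)/SE = (0.38 - 0.5)/0.042718 = -2.8091
Critical value: z_0.025 = ±1.960
p-value = 0.0050
Decision: reject H₀ at α = 0.05

Answer: z = -2.8091, reject H₀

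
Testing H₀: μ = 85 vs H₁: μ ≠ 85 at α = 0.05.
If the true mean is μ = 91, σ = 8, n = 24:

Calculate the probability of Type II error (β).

Answer: β ≈ 0.0432

Derivation:
SE = σ/√n = 8/√24 = 1.6330
Critical values: μ₀ ± z_0.025×SE = 85 ± 1.960×1.6330
Acceptance region: (81.7993, 88.2007)
Under H₁ (μ = 91): z_high = (88.2007 - 91)/1.6330 = -1.7142, z_low = (81.7993 - 91)/1.6330 = -5.6342
β = P(not reject | H₁) = Φ(-1.7142) - Φ(-5.6342) ≈ 0.0432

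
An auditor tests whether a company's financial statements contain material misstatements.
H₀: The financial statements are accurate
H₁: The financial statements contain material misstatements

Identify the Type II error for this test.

A Type I error (probability α) occurs when we reject a true H₀.
A Type II error (probability β) occurs when we fail to reject a false H₀.

Answer: Failing to detect material misstatements that are actually present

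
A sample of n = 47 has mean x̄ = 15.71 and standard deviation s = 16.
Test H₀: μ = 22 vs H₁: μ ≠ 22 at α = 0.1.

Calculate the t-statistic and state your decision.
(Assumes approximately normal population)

Answer: t = -2.6952, reject H₀

Derivation:
df = n - 1 = 46
SE = s/√n = 16/√47 = 2.3338
t = (x̄ - μ₀)/SE = (15.71 - 22)/2.3338 = -2.6952
Critical value: t_{0.05,46} = ±1.679
p-value ≈ 0.0098
Decision: reject H₀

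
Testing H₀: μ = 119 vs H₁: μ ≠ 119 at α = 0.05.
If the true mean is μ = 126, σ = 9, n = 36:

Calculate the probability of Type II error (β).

Answer: β ≈ 0.0034

Derivation:
SE = σ/√n = 9/√36 = 1.5000
Critical values: μ₀ ± z_0.025×SE = 119 ± 1.960×1.5000
Acceptance region: (116.0600, 121.9400)
Under H₁ (μ = 126): z_high = (121.9400 - 126)/1.5000 = -2.7067, z_low = (116.0600 - 126)/1.5000 = -6.6267
β = P(not reject | H₁) = Φ(-2.7067) - Φ(-6.6267) ≈ 0.0034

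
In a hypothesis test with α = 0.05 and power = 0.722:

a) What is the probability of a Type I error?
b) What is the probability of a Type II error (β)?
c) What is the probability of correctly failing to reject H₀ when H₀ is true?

a) Type I error probability = α = 0.05
b) Power = P(reject H₀ | H₁ true) = 1 - β = 0.722, so Type II error probability = β = 1 - Power = 0.278
c) P(fail to reject H₀ | H₀ true) = 1 - α = 0.95

Answer: a) 0.05, b) 0.278, c) 0.95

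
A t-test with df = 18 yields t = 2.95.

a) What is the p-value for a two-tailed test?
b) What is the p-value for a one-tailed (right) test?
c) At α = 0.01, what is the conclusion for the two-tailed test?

Using t-distribution with df = 18:
a) Two-tailed: p = 2×P(T > 2.95) = 0.0086
b) One-tailed: p = P(T > 2.95) = 0.0043
c) 0.0086 < 0.01, reject H₀

Answer: a) 0.0086, b) 0.0043, c) reject H₀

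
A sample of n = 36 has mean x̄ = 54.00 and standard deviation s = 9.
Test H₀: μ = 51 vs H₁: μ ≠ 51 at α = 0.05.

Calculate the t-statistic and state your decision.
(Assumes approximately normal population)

df = n - 1 = 35
SE = s/√n = 9/√36 = 1.5000
t = (x̄ - μ₀)/SE = (54.00 - 51)/1.5000 = 2.0000
Critical value: t_{0.025,35} = ±2.030
p-value ≈ 0.0533
Decision: fail to reject H₀

Answer: t = 2.0000, fail to reject H₀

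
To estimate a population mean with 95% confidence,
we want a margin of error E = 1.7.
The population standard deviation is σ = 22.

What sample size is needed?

Answer: n = 644

Derivation:
z_0.025 = 1.960
n = (z×σ/E)² = (1.960×22/1.7)²
n = 643.3683
Round up: n = 644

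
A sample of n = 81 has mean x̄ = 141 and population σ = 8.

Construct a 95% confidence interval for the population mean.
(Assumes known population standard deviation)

Confidence level: 95%, α = 0.05
z_0.025 = 1.960
SE = σ/√n = 8/√81 = 0.8889
Margin of error = 1.960 × 0.8889 = 1.7422
CI: x̄ ± margin = 141 ± 1.7422
CI: (139.2578, 142.7422)

Answer: (139.2578, 142.7422)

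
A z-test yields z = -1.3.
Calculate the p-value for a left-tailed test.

Answer: p-value ≈ 0.0968

Derivation:
For z = -1.3:
p = P(Z < -1.3) = Φ(-1.3) = 0.0968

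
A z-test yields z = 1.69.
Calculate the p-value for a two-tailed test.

For z = 1.69:
p = 2×P(Z > |1.69|) = 2×(1 - Φ(1.69)) = 0.0910

Answer: p-value ≈ 0.0910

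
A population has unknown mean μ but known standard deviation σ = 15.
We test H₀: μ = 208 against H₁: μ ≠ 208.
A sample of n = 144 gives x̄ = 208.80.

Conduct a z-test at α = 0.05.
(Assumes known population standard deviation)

Answer: z = 0.6400, fail to reject H₀

Derivation:
Standard error: SE = σ/√n = 15/√144 = 1.2500
z-statistic: z = (x̄ - μ₀)/SE = (208.80 - 208)/1.2500 = 0.6400
Critical value: ±1.960
p-value = 0.5222
Decision: fail to reject H₀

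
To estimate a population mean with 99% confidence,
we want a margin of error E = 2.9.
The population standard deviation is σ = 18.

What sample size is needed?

z_0.005 = 2.576
n = (z×σ/E)² = (2.576×18/2.9)²
n = 255.6470
Round up: n = 256

Answer: n = 256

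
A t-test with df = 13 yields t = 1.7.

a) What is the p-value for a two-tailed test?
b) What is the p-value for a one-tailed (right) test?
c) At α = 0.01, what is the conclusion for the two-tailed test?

Using t-distribution with df = 13:
a) Two-tailed: p = 2×P(T > 1.7) = 0.1129
b) One-tailed: p = P(T > 1.7) = 0.0565
c) 0.1129 ≥ 0.01, fail to reject H₀

Answer: a) 0.1129, b) 0.0565, c) fail to reject H₀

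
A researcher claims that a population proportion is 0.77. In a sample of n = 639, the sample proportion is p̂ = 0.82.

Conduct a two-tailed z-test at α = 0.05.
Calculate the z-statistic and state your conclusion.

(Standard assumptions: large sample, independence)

H₀: p = 0.77, H₁: p ≠ 0.77
Standard error: SE = √(p₀(1-p₀)/n) = √(0.77×0.23/639) = 0.016648
z-statistic: z = (p̂ - p₀)/SE = (0.82 - 0.77)/0.016648 = 3.0034
Critical value: z_0.025 = ±1.960
p-value = 0.0027
Decision: reject H₀ at α = 0.05

Answer: z = 3.0034, reject H₀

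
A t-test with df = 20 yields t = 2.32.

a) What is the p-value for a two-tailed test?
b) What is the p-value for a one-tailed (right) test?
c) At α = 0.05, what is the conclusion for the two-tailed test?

Using t-distribution with df = 20:
a) Two-tailed: p = 2×P(T > 2.32) = 0.0310
b) One-tailed: p = P(T > 2.32) = 0.0155
c) 0.0310 < 0.05, reject H₀

Answer: a) 0.0310, b) 0.0155, c) reject H₀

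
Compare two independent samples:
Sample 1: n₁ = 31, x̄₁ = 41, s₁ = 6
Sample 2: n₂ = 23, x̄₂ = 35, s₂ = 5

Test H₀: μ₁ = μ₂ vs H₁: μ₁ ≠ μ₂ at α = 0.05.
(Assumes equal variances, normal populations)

Pooled variance: s²_p = [30×6² + 22×5²]/(52) = 31.3462
s_p = 5.5988
SE = s_p×√(1/n₁ + 1/n₂) = 5.5988×√(1/31 + 1/23) = 1.5408
t = (x̄₁ - x̄₂)/SE = (41 - 35)/1.5408 = 3.8941
df = 52, t-critical = ±2.007
Decision: reject H₀

Answer: t = 3.8941, reject H₀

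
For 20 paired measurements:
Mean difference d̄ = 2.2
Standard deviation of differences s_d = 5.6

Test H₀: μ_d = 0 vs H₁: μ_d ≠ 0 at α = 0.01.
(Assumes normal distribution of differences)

Answer: t = 1.7569, fail to reject H₀

Derivation:
df = n - 1 = 19
SE = s_d/√n = 5.6/√20 = 1.2522
t = d̄/SE = 2.2/1.2522 = 1.7569
Critical value: t_{0.005,19} = ±2.861
p-value ≈ 0.0950
Decision: fail to reject H₀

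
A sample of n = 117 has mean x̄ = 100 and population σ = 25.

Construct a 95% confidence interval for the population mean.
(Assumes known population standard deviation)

Answer: (95.4699, 104.5301)

Derivation:
Confidence level: 95%, α = 0.05
z_0.025 = 1.960
SE = σ/√n = 25/√117 = 2.3113
Margin of error = 1.960 × 2.3113 = 4.5301
CI: x̄ ± margin = 100 ± 4.5301
CI: (95.4699, 104.5301)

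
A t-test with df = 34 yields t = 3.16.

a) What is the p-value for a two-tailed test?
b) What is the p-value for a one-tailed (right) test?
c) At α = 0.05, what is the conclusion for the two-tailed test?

Using t-distribution with df = 34:
a) Two-tailed: p = 2×P(T > 3.16) = 0.0033
b) One-tailed: p = P(T > 3.16) = 0.0017
c) 0.0033 < 0.05, reject H₀

Answer: a) 0.0033, b) 0.0017, c) reject H₀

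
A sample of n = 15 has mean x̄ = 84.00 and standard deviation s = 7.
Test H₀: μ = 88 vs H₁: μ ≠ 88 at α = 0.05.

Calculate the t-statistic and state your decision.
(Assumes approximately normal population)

Answer: t = -2.2131, reject H₀

Derivation:
df = n - 1 = 14
SE = s/√n = 7/√15 = 1.8074
t = (x̄ - μ₀)/SE = (84.00 - 88)/1.8074 = -2.2131
Critical value: t_{0.025,14} = ±2.145
p-value ≈ 0.0440
Decision: reject H₀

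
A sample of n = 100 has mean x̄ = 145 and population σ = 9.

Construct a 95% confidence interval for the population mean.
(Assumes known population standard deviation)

Answer: (143.2360, 146.7640)

Derivation:
Confidence level: 95%, α = 0.05
z_0.025 = 1.960
SE = σ/√n = 9/√100 = 0.9000
Margin of error = 1.960 × 0.9000 = 1.7640
CI: x̄ ± margin = 145 ± 1.7640
CI: (143.2360, 146.7640)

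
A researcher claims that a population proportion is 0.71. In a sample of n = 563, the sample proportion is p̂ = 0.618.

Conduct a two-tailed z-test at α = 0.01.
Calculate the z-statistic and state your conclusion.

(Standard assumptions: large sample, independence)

Answer: z = -4.8107, reject H₀

Derivation:
H₀: p = 0.71, H₁: p ≠ 0.71
Standard error: SE = √(p₀(1-p₀)/n) = √(0.71×0.29/563) = 0.019124
z-statistic: z = (p̂ - p₀)/SE = (0.618 - 0.71)/0.019124 = -4.8107
Critical value: z_0.005 = ±2.576
p-value < 0.0001
Decision: reject H₀ at α = 0.01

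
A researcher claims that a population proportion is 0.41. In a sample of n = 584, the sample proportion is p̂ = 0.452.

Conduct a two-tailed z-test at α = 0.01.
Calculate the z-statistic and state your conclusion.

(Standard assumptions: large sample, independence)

Answer: z = 2.0637, fail to reject H₀

Derivation:
H₀: p = 0.41, H₁: p ≠ 0.41
Standard error: SE = √(p₀(1-p₀)/n) = √(0.41×0.59/584) = 0.020352
z-statistic: z = (p̂ - p₀)/SE = (0.452 - 0.41)/0.020352 = 2.0637
Critical value: z_0.005 = ±2.576
p-value = 0.0390
Decision: fail to reject H₀ at α = 0.01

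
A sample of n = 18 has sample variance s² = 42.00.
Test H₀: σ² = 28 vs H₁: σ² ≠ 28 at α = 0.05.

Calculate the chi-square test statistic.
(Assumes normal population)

df = n - 1 = 17
χ² = (n-1)s²/σ₀² = 17×42.00/28 = 25.5000
Critical values: χ²_{0.975,17} = 7.564, χ²_{0.025,17} = 30.191
Rejection region: χ² < 7.564 or χ² > 30.191
Decision: fail to reject H₀

Answer: χ² = 25.5000, fail to reject H₀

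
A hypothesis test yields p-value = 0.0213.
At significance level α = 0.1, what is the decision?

Answer: reject H₀

Derivation:
Compare p-value to α:
0.0213 < 0.1
Decision: reject H₀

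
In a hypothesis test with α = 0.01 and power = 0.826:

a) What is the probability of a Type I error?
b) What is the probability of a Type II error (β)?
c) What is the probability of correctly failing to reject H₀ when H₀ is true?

Answer: a) 0.01, b) 0.174, c) 0.99

Derivation:
a) Type I error probability = α = 0.01
b) Power = P(reject H₀ | H₁ true) = 1 - β = 0.826, so Type II error probability = β = 1 - Power = 0.174
c) P(fail to reject H₀ | H₀ true) = 1 - α = 0.99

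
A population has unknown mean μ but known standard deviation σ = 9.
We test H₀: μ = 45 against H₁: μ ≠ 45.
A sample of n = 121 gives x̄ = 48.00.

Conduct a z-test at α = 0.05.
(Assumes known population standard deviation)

Answer: z = 3.6666, reject H₀

Derivation:
Standard error: SE = σ/√n = 9/√121 = 0.8182
z-statistic: z = (x̄ - μ₀)/SE = (48.00 - 45)/0.8182 = 3.6666
Critical value: ±1.960
p-value = 0.0002
Decision: reject H₀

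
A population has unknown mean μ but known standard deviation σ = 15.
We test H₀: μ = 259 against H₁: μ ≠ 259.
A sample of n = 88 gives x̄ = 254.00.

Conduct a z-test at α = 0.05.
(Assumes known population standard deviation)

Standard error: SE = σ/√n = 15/√88 = 1.5990
z-statistic: z = (x̄ - μ₀)/SE = (254.00 - 259)/1.5990 = -3.1270
Critical value: ±1.960
p-value = 0.0018
Decision: reject H₀

Answer: z = -3.1270, reject H₀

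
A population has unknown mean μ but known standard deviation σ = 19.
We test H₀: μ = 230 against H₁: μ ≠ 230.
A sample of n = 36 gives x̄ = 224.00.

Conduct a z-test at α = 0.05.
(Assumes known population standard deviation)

Answer: z = -1.8947, fail to reject H₀

Derivation:
Standard error: SE = σ/√n = 19/√36 = 3.1667
z-statistic: z = (x̄ - μ₀)/SE = (224.00 - 230)/3.1667 = -1.8947
Critical value: ±1.960
p-value = 0.0581
Decision: fail to reject H₀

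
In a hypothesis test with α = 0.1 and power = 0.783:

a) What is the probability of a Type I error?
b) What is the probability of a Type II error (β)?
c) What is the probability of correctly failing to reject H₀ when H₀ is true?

Answer: a) 0.1, b) 0.217, c) 0.9

Derivation:
a) Type I error probability = α = 0.1
b) Power = P(reject H₀ | H₁ true) = 1 - β = 0.783, so Type II error probability = β = 1 - Power = 0.217
c) P(fail to reject H₀ | H₀ true) = 1 - α = 0.9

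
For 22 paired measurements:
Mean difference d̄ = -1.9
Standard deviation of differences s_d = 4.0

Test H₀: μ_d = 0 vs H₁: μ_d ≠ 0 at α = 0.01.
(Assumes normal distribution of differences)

Answer: t = -2.2280, fail to reject H₀

Derivation:
df = n - 1 = 21
SE = s_d/√n = 4.0/√22 = 0.8528
t = d̄/SE = -1.9/0.8528 = -2.2280
Critical value: t_{0.005,21} = ±2.831
p-value ≈ 0.0369
Decision: fail to reject H₀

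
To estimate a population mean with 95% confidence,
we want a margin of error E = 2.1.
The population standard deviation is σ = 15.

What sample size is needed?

z_0.025 = 1.960
n = (z×σ/E)² = (1.960×15/2.1)²
n = 196.0000
Already a whole number: n = 196

Answer: n = 196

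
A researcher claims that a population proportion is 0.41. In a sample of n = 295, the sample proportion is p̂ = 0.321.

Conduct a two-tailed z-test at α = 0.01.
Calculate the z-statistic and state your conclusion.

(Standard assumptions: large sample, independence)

H₀: p = 0.41, H₁: p ≠ 0.41
Standard error: SE = √(p₀(1-p₀)/n) = √(0.41×0.59/295) = 0.028636
z-statistic: z = (p̂ - p₀)/SE = (0.321 - 0.41)/0.028636 = -3.1080
Critical value: z_0.005 = ±2.576
p-value = 0.0019
Decision: reject H₀ at α = 0.01

Answer: z = -3.1080, reject H₀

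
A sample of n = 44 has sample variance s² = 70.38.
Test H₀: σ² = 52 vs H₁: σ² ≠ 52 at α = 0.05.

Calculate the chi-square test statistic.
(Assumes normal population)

df = n - 1 = 43
χ² = (n-1)s²/σ₀² = 43×70.38/52 = 58.1988
Critical values: χ²_{0.975,43} = 26.785, χ²_{0.025,43} = 62.990
Rejection region: χ² < 26.785 or χ² > 62.990
Decision: fail to reject H₀

Answer: χ² = 58.1988, fail to reject H₀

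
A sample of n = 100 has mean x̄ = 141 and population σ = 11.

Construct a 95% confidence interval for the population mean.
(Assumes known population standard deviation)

Answer: (138.8440, 143.1560)

Derivation:
Confidence level: 95%, α = 0.05
z_0.025 = 1.960
SE = σ/√n = 11/√100 = 1.1000
Margin of error = 1.960 × 1.1000 = 2.1560
CI: x̄ ± margin = 141 ± 2.1560
CI: (138.8440, 143.1560)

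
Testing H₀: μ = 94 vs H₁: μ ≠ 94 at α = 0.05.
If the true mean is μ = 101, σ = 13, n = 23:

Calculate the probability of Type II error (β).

Answer: β ≈ 0.2669

Derivation:
SE = σ/√n = 13/√23 = 2.7107
Critical values: μ₀ ± z_0.025×SE = 94 ± 1.960×2.7107
Acceptance region: (88.6870, 99.3130)
Under H₁ (μ = 101): z_high = (99.3130 - 101)/2.7107 = -0.6223, z_low = (88.6870 - 101)/2.7107 = -4.5424
β = P(not reject | H₁) = Φ(-0.6223) - Φ(-4.5424) ≈ 0.2669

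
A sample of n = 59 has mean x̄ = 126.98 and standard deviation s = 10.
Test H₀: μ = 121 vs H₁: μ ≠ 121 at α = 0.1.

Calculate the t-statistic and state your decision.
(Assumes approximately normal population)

Answer: t = 4.5933, reject H₀

Derivation:
df = n - 1 = 58
SE = s/√n = 10/√59 = 1.3019
t = (x̄ - μ₀)/SE = (126.98 - 121)/1.3019 = 4.5933
Critical value: t_{0.05,58} = ±1.672
p-value < 0.0001
Decision: reject H₀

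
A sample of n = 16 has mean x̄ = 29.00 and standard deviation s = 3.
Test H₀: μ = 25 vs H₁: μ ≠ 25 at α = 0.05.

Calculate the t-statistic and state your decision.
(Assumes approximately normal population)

df = n - 1 = 15
SE = s/√n = 3/√16 = 0.7500
t = (x̄ - μ₀)/SE = (29.00 - 25)/0.7500 = 5.3333
Critical value: t_{0.025,15} = ±2.131
p-value ≈ 0.0001
Decision: reject H₀

Answer: t = 5.3333, reject H₀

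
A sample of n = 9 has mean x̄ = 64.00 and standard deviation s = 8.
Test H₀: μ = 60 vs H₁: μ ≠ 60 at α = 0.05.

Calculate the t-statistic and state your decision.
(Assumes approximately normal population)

Answer: t = 1.5000, fail to reject H₀

Derivation:
df = n - 1 = 8
SE = s/√n = 8/√9 = 2.6667
t = (x̄ - μ₀)/SE = (64.00 - 60)/2.6667 = 1.5000
Critical value: t_{0.025,8} = ±2.306
p-value ≈ 0.1720
Decision: fail to reject H₀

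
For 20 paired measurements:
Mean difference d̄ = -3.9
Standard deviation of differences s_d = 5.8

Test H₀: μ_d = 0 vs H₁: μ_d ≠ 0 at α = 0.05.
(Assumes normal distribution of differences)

df = n - 1 = 19
SE = s_d/√n = 5.8/√20 = 1.2969
t = d̄/SE = -3.9/1.2969 = -3.0072
Critical value: t_{0.025,19} = ±2.093
p-value ≈ 0.0072
Decision: reject H₀

Answer: t = -3.0072, reject H₀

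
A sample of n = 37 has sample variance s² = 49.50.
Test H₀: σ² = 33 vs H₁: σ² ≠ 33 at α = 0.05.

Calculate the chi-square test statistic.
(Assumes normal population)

Answer: χ² = 54.0000, fail to reject H₀

Derivation:
df = n - 1 = 36
χ² = (n-1)s²/σ₀² = 36×49.50/33 = 54.0000
Critical values: χ²_{0.975,36} = 21.336, χ²_{0.025,36} = 54.437
Rejection region: χ² < 21.336 or χ² > 54.437
Decision: fail to reject H₀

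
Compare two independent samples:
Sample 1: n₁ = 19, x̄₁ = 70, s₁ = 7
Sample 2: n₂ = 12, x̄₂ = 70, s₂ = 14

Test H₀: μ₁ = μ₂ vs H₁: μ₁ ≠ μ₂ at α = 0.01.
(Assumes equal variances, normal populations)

Answer: t = 0.0000, fail to reject H₀

Derivation:
Pooled variance: s²_p = [18×7² + 11×14²]/(29) = 104.7586
s_p = 10.2352
SE = s_p×√(1/n₁ + 1/n₂) = 10.2352×√(1/19 + 1/12) = 3.7741
t = (x̄₁ - x̄₂)/SE = (70 - 70)/3.7741 = 0.0000
df = 29, t-critical = ±2.756
Decision: fail to reject H₀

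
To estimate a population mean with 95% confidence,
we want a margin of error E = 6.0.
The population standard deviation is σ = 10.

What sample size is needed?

z_0.025 = 1.960
n = (z×σ/E)² = (1.960×10/6.0)²
n = 10.6711
Round up: n = 11

Answer: n = 11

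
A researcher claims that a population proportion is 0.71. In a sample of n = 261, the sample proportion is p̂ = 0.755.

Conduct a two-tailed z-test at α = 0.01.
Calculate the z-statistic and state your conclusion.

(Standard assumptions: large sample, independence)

Answer: z = 1.6022, fail to reject H₀

Derivation:
H₀: p = 0.71, H₁: p ≠ 0.71
Standard error: SE = √(p₀(1-p₀)/n) = √(0.71×0.29/261) = 0.028087
z-statistic: z = (p̂ - p₀)/SE = (0.755 - 0.71)/0.028087 = 1.6022
Critical value: z_0.005 = ±2.576
p-value = 0.1091
Decision: fail to reject H₀ at α = 0.01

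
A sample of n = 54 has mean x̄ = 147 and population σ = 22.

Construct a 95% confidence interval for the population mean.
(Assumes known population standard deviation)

Confidence level: 95%, α = 0.05
z_0.025 = 1.960
SE = σ/√n = 22/√54 = 2.9938
Margin of error = 1.960 × 2.9938 = 5.8678
CI: x̄ ± margin = 147 ± 5.8678
CI: (141.1322, 152.8678)

Answer: (141.1322, 152.8678)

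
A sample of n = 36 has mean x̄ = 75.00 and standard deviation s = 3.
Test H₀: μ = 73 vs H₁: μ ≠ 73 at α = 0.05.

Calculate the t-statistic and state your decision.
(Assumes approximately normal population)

df = n - 1 = 35
SE = s/√n = 3/√36 = 0.5000
t = (x̄ - μ₀)/SE = (75.00 - 73)/0.5000 = 4.0000
Critical value: t_{0.025,35} = ±2.030
p-value ≈ 0.0003
Decision: reject H₀

Answer: t = 4.0000, reject H₀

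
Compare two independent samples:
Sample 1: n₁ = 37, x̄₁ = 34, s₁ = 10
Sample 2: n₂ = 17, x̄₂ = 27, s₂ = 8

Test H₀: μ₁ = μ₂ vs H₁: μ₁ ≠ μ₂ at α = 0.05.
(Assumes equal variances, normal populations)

Answer: t = 2.5335, reject H₀

Derivation:
Pooled variance: s²_p = [36×10² + 16×8²]/(52) = 88.9231
s_p = 9.4299
SE = s_p×√(1/n₁ + 1/n₂) = 9.4299×√(1/37 + 1/17) = 2.7630
t = (x̄₁ - x̄₂)/SE = (34 - 27)/2.7630 = 2.5335
df = 52, t-critical = ±2.007
Decision: reject H₀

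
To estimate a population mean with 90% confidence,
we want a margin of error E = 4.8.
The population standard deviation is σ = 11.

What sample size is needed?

Answer: n = 15

Derivation:
z_0.05 = 1.645
n = (z×σ/E)² = (1.645×11/4.8)²
n = 14.2113
Round up: n = 15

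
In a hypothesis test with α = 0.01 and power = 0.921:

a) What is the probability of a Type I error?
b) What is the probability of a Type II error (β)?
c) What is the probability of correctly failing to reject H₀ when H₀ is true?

a) Type I error probability = α = 0.01
b) Power = P(reject H₀ | H₁ true) = 1 - β = 0.921, so Type II error probability = β = 1 - Power = 0.079
c) P(fail to reject H₀ | H₀ true) = 1 - α = 0.99

Answer: a) 0.01, b) 0.079, c) 0.99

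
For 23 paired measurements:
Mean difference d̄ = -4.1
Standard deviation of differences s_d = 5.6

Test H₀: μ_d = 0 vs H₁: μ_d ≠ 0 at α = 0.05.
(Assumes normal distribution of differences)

df = n - 1 = 22
SE = s_d/√n = 5.6/√23 = 1.1677
t = d̄/SE = -4.1/1.1677 = -3.5112
Critical value: t_{0.025,22} = ±2.074
p-value ≈ 0.0020
Decision: reject H₀

Answer: t = -3.5112, reject H₀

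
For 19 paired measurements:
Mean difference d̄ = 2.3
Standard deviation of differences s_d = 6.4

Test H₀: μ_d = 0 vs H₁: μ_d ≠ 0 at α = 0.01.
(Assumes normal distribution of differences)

df = n - 1 = 18
SE = s_d/√n = 6.4/√19 = 1.4683
t = d̄/SE = 2.3/1.4683 = 1.5664
Critical value: t_{0.005,18} = ±2.878
p-value ≈ 0.1347
Decision: fail to reject H₀

Answer: t = 1.5664, fail to reject H₀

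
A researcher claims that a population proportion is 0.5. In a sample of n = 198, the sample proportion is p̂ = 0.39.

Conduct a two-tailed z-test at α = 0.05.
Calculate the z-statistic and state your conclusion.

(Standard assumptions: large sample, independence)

H₀: p = 0.5, H₁: p ≠ 0.5
Standard error: SE = √(p₀(1-p₀)/n) = √(0.5×0.5/198) = 0.035533
z-statistic: z = (p̂ - p₀)/SE = (0.39 - 0.5)/0.035533 = -3.0957
Critical value: z_0.025 = ±1.960
p-value = 0.0020
Decision: reject H₀ at α = 0.05

Answer: z = -3.0957, reject H₀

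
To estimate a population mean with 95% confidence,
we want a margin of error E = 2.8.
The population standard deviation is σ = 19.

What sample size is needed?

Answer: n = 177

Derivation:
z_0.025 = 1.960
n = (z×σ/E)² = (1.960×19/2.8)²
n = 176.8900
Round up: n = 177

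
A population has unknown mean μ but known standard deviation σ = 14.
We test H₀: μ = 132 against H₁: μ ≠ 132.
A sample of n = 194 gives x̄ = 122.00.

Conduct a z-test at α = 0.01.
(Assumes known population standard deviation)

Answer: z = -9.9493, reject H₀

Derivation:
Standard error: SE = σ/√n = 14/√194 = 1.0051
z-statistic: z = (x̄ - μ₀)/SE = (122.00 - 132)/1.0051 = -9.9493
Critical value: ±2.576
p-value < 0.0001
Decision: reject H₀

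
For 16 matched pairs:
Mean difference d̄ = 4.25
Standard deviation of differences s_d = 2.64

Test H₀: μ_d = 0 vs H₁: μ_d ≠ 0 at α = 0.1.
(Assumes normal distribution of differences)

Answer: t = 6.4394, reject H₀

Derivation:
df = n - 1 = 15
SE = s_d/√n = 2.64/√16 = 0.6600
t = d̄/SE = 4.25/0.6600 = 6.4394
Critical value: t_{0.05,15} = ±1.753
p-value < 0.0001
Decision: reject H₀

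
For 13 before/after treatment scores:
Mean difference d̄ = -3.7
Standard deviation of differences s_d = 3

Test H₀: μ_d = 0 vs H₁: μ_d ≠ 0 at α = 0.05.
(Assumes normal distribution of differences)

df = n - 1 = 12
SE = s_d/√n = 3/√13 = 0.8321
t = d̄/SE = -3.7/0.8321 = -4.4466
Critical value: t_{0.025,12} = ±2.179
p-value ≈ 0.0008
Decision: reject H₀

Answer: t = -4.4466, reject H₀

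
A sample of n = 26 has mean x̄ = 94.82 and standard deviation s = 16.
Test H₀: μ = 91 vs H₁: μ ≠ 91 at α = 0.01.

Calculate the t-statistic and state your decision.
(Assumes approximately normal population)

df = n - 1 = 25
SE = s/√n = 16/√26 = 3.1379
t = (x̄ - μ₀)/SE = (94.82 - 91)/3.1379 = 1.2174
Critical value: t_{0.005,25} = ±2.787
p-value ≈ 0.2348
Decision: fail to reject H₀

Answer: t = 1.2174, fail to reject H₀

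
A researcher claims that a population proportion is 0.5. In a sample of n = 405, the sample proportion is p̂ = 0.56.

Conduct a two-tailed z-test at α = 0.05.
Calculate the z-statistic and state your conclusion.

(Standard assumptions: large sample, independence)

H₀: p = 0.5, H₁: p ≠ 0.5
Standard error: SE = √(p₀(1-p₀)/n) = √(0.5×0.5/405) = 0.024845
z-statistic: z = (p̂ - p₀)/SE = (0.56 - 0.5)/0.024845 = 2.4150
Critical value: z_0.025 = ±1.960
p-value = 0.0157
Decision: reject H₀ at α = 0.05

Answer: z = 2.4150, reject H₀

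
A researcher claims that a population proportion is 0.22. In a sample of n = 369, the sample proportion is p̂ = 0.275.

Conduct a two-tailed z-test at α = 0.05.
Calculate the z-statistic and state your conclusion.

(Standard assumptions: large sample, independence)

Answer: z = 2.5504, reject H₀

Derivation:
H₀: p = 0.22, H₁: p ≠ 0.22
Standard error: SE = √(p₀(1-p₀)/n) = √(0.22×0.78/369) = 0.021565
z-statistic: z = (p̂ - p₀)/SE = (0.275 - 0.22)/0.021565 = 2.5504
Critical value: z_0.025 = ±1.960
p-value = 0.0108
Decision: reject H₀ at α = 0.05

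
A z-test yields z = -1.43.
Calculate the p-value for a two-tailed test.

Answer: p-value ≈ 0.1527

Derivation:
For z = -1.43:
p = 2×P(Z > |-1.43|) = 2×(1 - Φ(1.43)) = 0.1527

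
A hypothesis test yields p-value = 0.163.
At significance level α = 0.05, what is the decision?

Compare p-value to α:
0.163 ≥ 0.05
Decision: fail to reject H₀

Answer: fail to reject H₀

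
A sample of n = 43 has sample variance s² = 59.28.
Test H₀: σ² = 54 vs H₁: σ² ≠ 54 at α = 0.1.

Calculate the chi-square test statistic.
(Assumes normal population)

Answer: χ² = 46.1067, fail to reject H₀

Derivation:
df = n - 1 = 42
χ² = (n-1)s²/σ₀² = 42×59.28/54 = 46.1067
Critical values: χ²_{0.95,42} = 28.144, χ²_{0.05,42} = 58.124
Rejection region: χ² < 28.144 or χ² > 58.124
Decision: fail to reject H₀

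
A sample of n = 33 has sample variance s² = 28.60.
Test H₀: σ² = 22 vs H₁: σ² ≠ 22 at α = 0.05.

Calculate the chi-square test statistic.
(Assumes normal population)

df = n - 1 = 32
χ² = (n-1)s²/σ₀² = 32×28.60/22 = 41.6000
Critical values: χ²_{0.975,32} = 18.291, χ²_{0.025,32} = 49.480
Rejection region: χ² < 18.291 or χ² > 49.480
Decision: fail to reject H₀

Answer: χ² = 41.6000, fail to reject H₀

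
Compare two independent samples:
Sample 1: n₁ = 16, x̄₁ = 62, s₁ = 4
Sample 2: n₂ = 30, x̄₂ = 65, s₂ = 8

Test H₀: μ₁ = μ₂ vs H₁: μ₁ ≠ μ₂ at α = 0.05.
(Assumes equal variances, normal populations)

Pooled variance: s²_p = [15×4² + 29×8²]/(44) = 47.6364
s_p = 6.9019
SE = s_p×√(1/n₁ + 1/n₂) = 6.9019×√(1/16 + 1/30) = 2.1366
t = (x̄₁ - x̄₂)/SE = (62 - 65)/2.1366 = -1.4041
df = 44, t-critical = ±2.015
Decision: fail to reject H₀

Answer: t = -1.4041, fail to reject H₀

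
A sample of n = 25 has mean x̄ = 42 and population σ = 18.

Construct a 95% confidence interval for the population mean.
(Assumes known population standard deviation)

Answer: (34.9440, 49.0560)

Derivation:
Confidence level: 95%, α = 0.05
z_0.025 = 1.960
SE = σ/√n = 18/√25 = 3.6000
Margin of error = 1.960 × 3.6000 = 7.0560
CI: x̄ ± margin = 42 ± 7.0560
CI: (34.9440, 49.0560)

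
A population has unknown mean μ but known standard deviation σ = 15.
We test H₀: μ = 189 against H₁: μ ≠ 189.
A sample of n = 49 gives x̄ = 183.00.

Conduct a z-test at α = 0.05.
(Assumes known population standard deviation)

Standard error: SE = σ/√n = 15/√49 = 2.1429
z-statistic: z = (x̄ - μ₀)/SE = (183.00 - 189)/2.1429 = -2.7999
Critical value: ±1.960
p-value = 0.0051
Decision: reject H₀

Answer: z = -2.7999, reject H₀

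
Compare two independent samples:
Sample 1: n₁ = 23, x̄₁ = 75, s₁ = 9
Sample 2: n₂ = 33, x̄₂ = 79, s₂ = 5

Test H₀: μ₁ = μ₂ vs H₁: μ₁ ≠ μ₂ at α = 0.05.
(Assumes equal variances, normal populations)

Pooled variance: s²_p = [22×9² + 32×5²]/(54) = 47.8148
s_p = 6.9148
SE = s_p×√(1/n₁ + 1/n₂) = 6.9148×√(1/23 + 1/33) = 1.8782
t = (x̄₁ - x̄₂)/SE = (75 - 79)/1.8782 = -2.1297
df = 54, t-critical = ±2.005
Decision: reject H₀

Answer: t = -2.1297, reject H₀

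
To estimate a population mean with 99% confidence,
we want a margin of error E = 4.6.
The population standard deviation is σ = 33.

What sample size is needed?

Answer: n = 342

Derivation:
z_0.005 = 2.576
n = (z×σ/E)² = (2.576×33/4.6)²
n = 341.5104
Round up: n = 342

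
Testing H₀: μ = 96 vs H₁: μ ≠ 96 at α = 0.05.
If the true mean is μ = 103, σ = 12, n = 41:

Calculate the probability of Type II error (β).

Answer: β ≈ 0.0379

Derivation:
SE = σ/√n = 12/√41 = 1.8741
Critical values: μ₀ ± z_0.025×SE = 96 ± 1.960×1.8741
Acceptance region: (92.3268, 99.6732)
Under H₁ (μ = 103): z_high = (99.6732 - 103)/1.8741 = -1.7751, z_low = (92.3268 - 103)/1.8741 = -5.6951
β = P(not reject | H₁) = Φ(-1.7751) - Φ(-5.6951) ≈ 0.0379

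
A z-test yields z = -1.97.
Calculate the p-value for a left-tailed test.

For z = -1.97:
p = P(Z < -1.97) = Φ(-1.97) = 0.0244

Answer: p-value ≈ 0.0244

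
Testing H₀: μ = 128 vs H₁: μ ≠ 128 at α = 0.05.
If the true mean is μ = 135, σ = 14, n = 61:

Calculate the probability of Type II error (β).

Answer: β ≈ 0.0259

Derivation:
SE = σ/√n = 14/√61 = 1.7925
Critical values: μ₀ ± z_0.025×SE = 128 ± 1.960×1.7925
Acceptance region: (124.4867, 131.5133)
Under H₁ (μ = 135): z_high = (131.5133 - 135)/1.7925 = -1.9452, z_low = (124.4867 - 135)/1.7925 = -5.8652
β = P(not reject | H₁) = Φ(-1.9452) - Φ(-5.8652) ≈ 0.0259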